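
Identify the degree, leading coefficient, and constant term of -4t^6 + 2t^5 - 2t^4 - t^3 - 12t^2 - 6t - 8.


Highest power of t is 6, with coefficient -4. Constant term is -8.
Degree = 6, leading coefficient = -4, constant term = -8


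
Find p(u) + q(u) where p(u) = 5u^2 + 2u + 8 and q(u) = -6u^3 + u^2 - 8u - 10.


Align terms by degree and add:
  5u^2 + 2u + 8
  -6u^3 + u^2 - 8u - 10
= -6u^3 + 6u^2 - 6u - 2


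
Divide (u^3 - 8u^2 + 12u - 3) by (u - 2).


(u^3 - 8u^2 + 12u - 3) / (u - 2)
Step 1: u^2 * (u - 2) = u^3 - 2u^2; subtract.
Step 2: -6u * (u - 2) = -6u^2 + 12u; subtract.
Step 3: 0 * (u - 2) = 0; subtract.
Quotient: u^2 - 6u, Remainder: -3


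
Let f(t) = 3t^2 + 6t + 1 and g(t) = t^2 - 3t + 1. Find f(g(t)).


Substitute g(t) into f:
f(g(t)) = 3*(t^2 - 3t + 1)^2 + 6*(t^2 - 3t + 1) + 1
(t^2 - 3t + 1)^2 = t^4 - 6t^3 + 11t^2 - 6t + 1
Expand and combine: 3t^4 - 18t^3 + 39t^2 - 36t + 10


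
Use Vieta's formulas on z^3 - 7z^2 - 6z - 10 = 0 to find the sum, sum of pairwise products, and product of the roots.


Monic cubic z^3+bz^2+cz+d=0: sum=-b, pairwise sum=c, product=-d.
b=-7, c=-6, d=-10
r1+r2+r3 = 7
r1r2+r1r3+r2r3 = -6
r1r2r3 = 10


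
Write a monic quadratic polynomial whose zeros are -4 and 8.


p(n) = (n + 4)(n - 8)
Expand: n^2 - 4n - 32


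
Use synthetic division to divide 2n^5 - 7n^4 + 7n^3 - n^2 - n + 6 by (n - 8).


Synthetic division with c = 8. Coefficients: 2, -7, 7, -1, -1, 6
Bring down 2.
  2 * 8 = 16; 16 - 7 = 9
  9 * 8 = 72; 72 + 7 = 79
  79 * 8 = 632; 632 - 1 = 631
  631 * 8 = 5048; 5048 - 1 = 5047
  5047 * 8 = 40376; 40376 + 6 = 40382
Quotient: 2n^4 + 9n^3 + 79n^2 + 631n + 5047, Remainder: 40382


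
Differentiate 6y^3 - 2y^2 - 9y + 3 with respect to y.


Apply the power rule term by term:
  d/dy(6y^3) = 18y^2
  d/dy(-2y^2) = -4y
  d/dy(-9y) = -9
  d/dy(3) = 0
p'(y) = 18y^2 - 4y - 9


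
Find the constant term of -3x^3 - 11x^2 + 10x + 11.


Read off the constant term: 11


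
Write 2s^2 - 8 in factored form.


Roots satisfy r1 + r2 = -b/a = 0 and r1*r2 = c/a = -4.
So r1 = -2, r2 = 2.
2s^2 - 8 = 2(s - r1)(s - r2) = 2(s + 2)(s - 2)


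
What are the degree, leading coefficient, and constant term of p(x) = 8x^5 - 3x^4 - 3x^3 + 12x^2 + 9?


Highest power of x is 5, with coefficient 8. Constant term is 9.
Degree = 5, leading coefficient = 8, constant term = 9


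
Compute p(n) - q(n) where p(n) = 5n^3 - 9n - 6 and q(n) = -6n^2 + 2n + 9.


Distribute the minus sign:
  (5n^3 - 9n - 6)
- (-6n^2 + 2n + 9)
Negate second polynomial: 6n^2 - 2n - 9
Add: 5n^3 + 6n^2 - 11n - 15


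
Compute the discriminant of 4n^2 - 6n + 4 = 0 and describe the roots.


D = b^2 - 4ac = (-6)^2 - 4(4)(4) = 36 - 64 = -28
Since D < 0: two complex conjugate roots (no real roots)


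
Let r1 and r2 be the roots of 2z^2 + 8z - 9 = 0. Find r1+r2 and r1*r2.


For az^2+bz+c=0: sum = -b/a, product = c/a.
a=2, b=8, c=-9
Sum = -(8)/2 = -4
Product = (-9)/2 = -9/2


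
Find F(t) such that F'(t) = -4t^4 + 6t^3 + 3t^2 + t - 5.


Reverse power rule on each term:
  ∫ -4t^4 dt = -(4/5)t^5
  ∫ 6t^3 dt = (3/2)t^4
  ∫ 3t^2 dt = t^3
  ∫ t dt = (1/2)t^2
  ∫ -5 dt = -5t
F(t) = -(4/5)t^5 + (3/2)t^4 + t^3 + (1/2)t^2 - 5t + C


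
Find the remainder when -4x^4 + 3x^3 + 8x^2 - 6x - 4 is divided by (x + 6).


By the Remainder Theorem, the remainder equals p(-6):
  -4*(-6)^4 = -5184
  3*(-6)^3 = -648
  8*(-6)^2 = 288
  -6*(-6)^1 = 36
  constant: -4
Sum: -5184 - 648 + 288 + 36 - 4 = -5512


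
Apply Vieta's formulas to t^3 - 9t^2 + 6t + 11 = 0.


Monic cubic t^3+bt^2+ct+d=0: sum=-b, pairwise sum=c, product=-d.
b=-9, c=6, d=11
r1+r2+r3 = 9
r1r2+r1r3+r2r3 = 6
r1r2r3 = -11


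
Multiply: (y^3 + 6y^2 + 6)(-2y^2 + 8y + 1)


Distribute each term of the first polynomial:
  (y^3)(-2y^2 + 8y + 1) = -2y^5 + 8y^4 + y^3
  (6y^2)(-2y^2 + 8y + 1) = -12y^4 + 48y^3 + 6y^2
  (6)(-2y^2 + 8y + 1) = -12y^2 + 48y + 6
Sum: -2y^5 - 4y^4 + 49y^3 - 6y^2 + 48y + 6


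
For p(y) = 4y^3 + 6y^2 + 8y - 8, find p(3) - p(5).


p(3) = 178
p(5) = 682
p(3) - p(5) = 178 - 682 = -504


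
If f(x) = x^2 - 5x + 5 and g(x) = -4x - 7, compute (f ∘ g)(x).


Substitute g(x) into f:
f(g(x)) = 1*(-4x - 7)^2 + (-5)*(-4x - 7) + 5
(-4x - 7)^2 = 16x^2 + 56x + 49
Expand and combine: 16x^2 + 76x + 89


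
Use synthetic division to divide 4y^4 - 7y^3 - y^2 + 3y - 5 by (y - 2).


Synthetic division with c = 2. Coefficients: 4, -7, -1, 3, -5
Bring down 4.
  4 * 2 = 8; 8 - 7 = 1
  1 * 2 = 2; 2 - 1 = 1
  1 * 2 = 2; 2 + 3 = 5
  5 * 2 = 10; 10 - 5 = 5
Quotient: 4y^3 + y^2 + y + 5, Remainder: 5


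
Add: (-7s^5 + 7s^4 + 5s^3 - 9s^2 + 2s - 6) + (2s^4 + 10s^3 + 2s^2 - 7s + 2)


Align terms by degree and add:
  -7s^5 + 7s^4 + 5s^3 - 9s^2 + 2s - 6
+ 2s^4 + 10s^3 + 2s^2 - 7s + 2
= -7s^5 + 9s^4 + 15s^3 - 7s^2 - 5s - 4


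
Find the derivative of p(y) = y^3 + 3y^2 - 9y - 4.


Apply the power rule term by term:
  d/dy(y^3) = 3y^2
  d/dy(3y^2) = 6y
  d/dy(-9y) = -9
  d/dy(-4) = 0
p'(y) = 3y^2 + 6y - 9


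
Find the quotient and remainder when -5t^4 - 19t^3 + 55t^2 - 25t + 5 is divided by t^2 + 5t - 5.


(-5t^4 - 19t^3 + 55t^2 - 25t + 5) / (t^2 + 5t - 5)
Step 1: -5t^2 * (t^2 + 5t - 5) = -5t^4 - 25t^3 + 25t^2; subtract.
Step 2: 6t * (t^2 + 5t - 5) = 6t^3 + 30t^2 - 30t; subtract.
Step 3: 0 * (t^2 + 5t - 5) = 0; subtract.
Quotient: -5t^2 + 6t, Remainder: 5t + 5


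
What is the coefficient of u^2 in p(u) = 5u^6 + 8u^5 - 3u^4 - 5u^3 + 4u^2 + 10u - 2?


Read off the coefficient of u^2: 4


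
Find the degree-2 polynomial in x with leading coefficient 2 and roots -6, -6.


p(x) = 2(x + 6)(x + 6)
Expand: 2x^2 + 24x + 72


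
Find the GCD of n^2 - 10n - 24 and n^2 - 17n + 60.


Factor each:
  n^2 - 10n - 24 = (n - 12)(n + 2)
  n^2 - 17n + 60 = (n - 12)(n - 5)
Common monic factor: n - 12


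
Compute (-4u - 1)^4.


Expand (-4u - 1)^4 by repeated multiplication:
  (-4u - 1)^2 = 16u^2 + 8u + 1
  (-4u - 1)^3 = -64u^3 - 48u^2 - 12u - 1
= 256u^4 + 256u^3 + 96u^2 + 16u + 1


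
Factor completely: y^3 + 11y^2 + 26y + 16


Try integer roots (divisors of 16). y=-8: p(-8)=0.
Divide out (y + 8): quotient is y^2 + 3y + 2.
Factor the quadratic: (y + 1)(y + 2)
Result: (y + 8)(y + 1)(y + 2)


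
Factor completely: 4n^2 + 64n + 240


Roots satisfy r1 + r2 = -b/a = -16 and r1*r2 = c/a = 60.
So r1 = -10, r2 = -6.
4n^2 + 64n + 240 = 4(n - r1)(n - r2) = 4(n + 10)(n + 6)


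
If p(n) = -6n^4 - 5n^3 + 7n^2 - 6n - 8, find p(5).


Using direct substitution:
  -6 * (5)^4 = -3750
  -5 * (5)^3 = -625
  7 * (5)^2 = 175
  -6 * (5)^1 = -30
  constant: -8
Sum = -3750 - 625 + 175 - 30 - 8 = -4238


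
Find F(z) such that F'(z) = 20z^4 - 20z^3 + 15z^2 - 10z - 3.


Reverse power rule on each term:
  ∫ 20z^4 dz = 4z^5
  ∫ -20z^3 dz = -5z^4
  ∫ 15z^2 dz = 5z^3
  ∫ -10z dz = -5z^2
  ∫ -3 dz = -3z
F(z) = 4z^5 - 5z^4 + 5z^3 - 5z^2 - 3z + C


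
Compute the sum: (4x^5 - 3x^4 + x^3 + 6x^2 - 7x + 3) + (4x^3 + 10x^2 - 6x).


Align terms by degree and add:
  4x^5 - 3x^4 + x^3 + 6x^2 - 7x + 3
+ 4x^3 + 10x^2 - 6x
= 4x^5 - 3x^4 + 5x^3 + 16x^2 - 13x + 3


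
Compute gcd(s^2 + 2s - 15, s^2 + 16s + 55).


Factor each:
  s^2 + 2s - 15 = (s + 5)(s - 3)
  s^2 + 16s + 55 = (s + 5)(s + 11)
Common monic factor: s + 5


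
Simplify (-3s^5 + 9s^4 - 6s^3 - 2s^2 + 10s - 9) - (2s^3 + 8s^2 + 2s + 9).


Distribute the minus sign:
  (-3s^5 + 9s^4 - 6s^3 - 2s^2 + 10s - 9)
- (2s^3 + 8s^2 + 2s + 9)
Negate second polynomial: -2s^3 - 8s^2 - 2s - 9
Add: -3s^5 + 9s^4 - 8s^3 - 10s^2 + 8s - 18


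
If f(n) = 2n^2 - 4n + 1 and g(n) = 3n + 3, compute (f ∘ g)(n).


Substitute g(n) into f:
f(g(n)) = 2*(3n + 3)^2 + (-4)*(3n + 3) + 1
(3n + 3)^2 = 9n^2 + 18n + 9
Expand and combine: 18n^2 + 24n + 7


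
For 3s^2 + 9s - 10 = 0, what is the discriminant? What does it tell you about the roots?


D = b^2 - 4ac = (9)^2 - 4(3)(-10) = 81 + 120 = 201
Since D > 0: two distinct irrational roots


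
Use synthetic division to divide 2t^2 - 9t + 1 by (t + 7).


Synthetic division with c = -7. Coefficients: 2, -9, 1
Bring down 2.
  2 * -7 = -14; -14 - 9 = -23
  -23 * -7 = 161; 161 + 1 = 162
Quotient: 2t - 23, Remainder: 162


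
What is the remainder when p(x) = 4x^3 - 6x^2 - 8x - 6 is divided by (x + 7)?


By the Remainder Theorem, the remainder equals p(-7):
  4*(-7)^3 = -1372
  -6*(-7)^2 = -294
  -8*(-7)^1 = 56
  constant: -6
Sum: -1372 - 294 + 56 - 6 = -1616


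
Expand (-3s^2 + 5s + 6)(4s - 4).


Distribute each term of the first polynomial:
  (-3s^2)(4s - 4) = -12s^3 + 12s^2
  (5s)(4s - 4) = 20s^2 - 20s
  (6)(4s - 4) = 24s - 24
Sum: -12s^3 + 32s^2 + 4s - 24


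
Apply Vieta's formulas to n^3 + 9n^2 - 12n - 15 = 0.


Monic cubic n^3+bn^2+cn+d=0: sum=-b, pairwise sum=c, product=-d.
b=9, c=-12, d=-15
r1+r2+r3 = -9
r1r2+r1r3+r2r3 = -12
r1r2r3 = 15


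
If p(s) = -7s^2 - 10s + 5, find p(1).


Using direct substitution:
  -7 * (1)^2 = -7
  -10 * (1)^1 = -10
  constant: 5
Sum = -7 - 10 + 5 = -12


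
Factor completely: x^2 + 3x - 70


Roots satisfy r1 + r2 = -b/a = -3 and r1*r2 = c/a = -70.
So r1 = 7, r2 = -10.
x^2 + 3x - 70 = (x - r1)(x - r2) = (x - 7)(x + 10)


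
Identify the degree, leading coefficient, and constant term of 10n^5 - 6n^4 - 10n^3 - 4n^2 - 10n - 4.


Highest power of n is 5, with coefficient 10. Constant term is -4.
Degree = 5, leading coefficient = 10, constant term = -4


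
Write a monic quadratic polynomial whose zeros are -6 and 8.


p(s) = (s + 6)(s - 8)
Expand: s^2 - 2s - 48


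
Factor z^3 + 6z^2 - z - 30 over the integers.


Try integer roots (divisors of -30). z=-5: p(-5)=0.
Divide out (z + 5): quotient is z^2 + z - 6.
Factor the quadratic: (z + 3)(z - 2)
Result: (z + 5)(z + 3)(z - 2)


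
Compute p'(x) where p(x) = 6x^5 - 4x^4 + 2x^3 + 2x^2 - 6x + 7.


Apply the power rule term by term:
  d/dx(6x^5) = 30x^4
  d/dx(-4x^4) = -16x^3
  d/dx(2x^3) = 6x^2
  d/dx(2x^2) = 4x
  d/dx(-6x) = -6
  d/dx(7) = 0
p'(x) = 30x^4 - 16x^3 + 6x^2 + 4x - 6


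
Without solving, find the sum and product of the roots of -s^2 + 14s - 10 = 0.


For as^2+bs+c=0: sum = -b/a, product = c/a.
a=-1, b=14, c=-10
Sum = -(14)/-1 = 14
Product = (-10)/-1 = 10


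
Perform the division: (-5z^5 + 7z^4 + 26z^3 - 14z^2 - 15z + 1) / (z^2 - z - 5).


(-5z^5 + 7z^4 + 26z^3 - 14z^2 - 15z + 1) / (z^2 - z - 5)
Step 1: -5z^3 * (z^2 - z - 5) = -5z^5 + 5z^4 + 25z^3; subtract.
Step 2: 2z^2 * (z^2 - z - 5) = 2z^4 - 2z^3 - 10z^2; subtract.
Step 3: 3z * (z^2 - z - 5) = 3z^3 - 3z^2 - 15z; subtract.
Step 4: -1 * (z^2 - z - 5) = -z^2 + z + 5; subtract.
Quotient: -5z^3 + 2z^2 + 3z - 1, Remainder: -z - 4


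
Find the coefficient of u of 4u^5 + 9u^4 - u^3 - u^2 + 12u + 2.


Read off the coefficient of u: 12


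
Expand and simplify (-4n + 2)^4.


Expand (-4n + 2)^4 by repeated multiplication:
  (-4n + 2)^2 = 16n^2 - 16n + 4
  (-4n + 2)^3 = -64n^3 + 96n^2 - 48n + 8
= 256n^4 - 512n^3 + 384n^2 - 128n + 16


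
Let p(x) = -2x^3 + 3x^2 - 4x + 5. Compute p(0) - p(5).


p(0) = 5
p(5) = -190
p(0) - p(5) = 5 + 190 = 195


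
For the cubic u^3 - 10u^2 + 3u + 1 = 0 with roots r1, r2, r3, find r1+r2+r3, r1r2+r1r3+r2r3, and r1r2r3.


Monic cubic u^3+bu^2+cu+d=0: sum=-b, pairwise sum=c, product=-d.
b=-10, c=3, d=1
r1+r2+r3 = 10
r1r2+r1r3+r2r3 = 3
r1r2r3 = -1


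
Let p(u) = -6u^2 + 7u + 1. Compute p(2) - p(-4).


p(2) = -9
p(-4) = -123
p(2) - p(-4) = -9 + 123 = 114


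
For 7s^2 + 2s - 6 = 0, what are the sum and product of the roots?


For as^2+bs+c=0: sum = -b/a, product = c/a.
a=7, b=2, c=-6
Sum = -(2)/7 = -2/7
Product = (-6)/7 = -6/7


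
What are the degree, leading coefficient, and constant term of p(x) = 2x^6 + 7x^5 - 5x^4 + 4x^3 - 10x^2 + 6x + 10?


Highest power of x is 6, with coefficient 2. Constant term is 10.
Degree = 6, leading coefficient = 2, constant term = 10


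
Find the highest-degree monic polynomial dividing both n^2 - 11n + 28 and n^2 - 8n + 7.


Factor each:
  n^2 - 11n + 28 = (n - 7)(n - 4)
  n^2 - 8n + 7 = (n - 7)(n - 1)
Common monic factor: n - 7


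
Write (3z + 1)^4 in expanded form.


Expand (3z + 1)^4 by repeated multiplication:
  (3z + 1)^2 = 9z^2 + 6z + 1
  (3z + 1)^3 = 27z^3 + 27z^2 + 9z + 1
= 81z^4 + 108z^3 + 54z^2 + 12z + 1


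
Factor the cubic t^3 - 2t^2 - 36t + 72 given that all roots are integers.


Try integer roots (divisors of 72). t=6: p(6)=0.
Divide out (t - 6): quotient is t^2 + 4t - 12.
Factor the quadratic: (t - 2)(t + 6)
Result: (t - 6)(t - 2)(t + 6)


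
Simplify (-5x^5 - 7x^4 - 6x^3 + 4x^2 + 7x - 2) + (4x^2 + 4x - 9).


Align terms by degree and add:
  -5x^5 - 7x^4 - 6x^3 + 4x^2 + 7x - 2
+ 4x^2 + 4x - 9
= -5x^5 - 7x^4 - 6x^3 + 8x^2 + 11x - 11


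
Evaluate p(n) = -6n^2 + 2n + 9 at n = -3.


Using direct substitution:
  -6 * (-3)^2 = -54
  2 * (-3)^1 = -6
  constant: 9
Sum = -54 - 6 + 9 = -51


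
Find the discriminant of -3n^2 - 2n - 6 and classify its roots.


D = b^2 - 4ac = (-2)^2 - 4(-3)(-6) = 4 - 72 = -68
Since D < 0: two complex conjugate roots (no real roots)


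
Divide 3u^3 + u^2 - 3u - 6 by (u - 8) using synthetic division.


Synthetic division with c = 8. Coefficients: 3, 1, -3, -6
Bring down 3.
  3 * 8 = 24; 24 + 1 = 25
  25 * 8 = 200; 200 - 3 = 197
  197 * 8 = 1576; 1576 - 6 = 1570
Quotient: 3u^2 + 25u + 197, Remainder: 1570


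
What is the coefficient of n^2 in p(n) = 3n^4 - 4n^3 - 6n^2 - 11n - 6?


Read off the coefficient of n^2: -6


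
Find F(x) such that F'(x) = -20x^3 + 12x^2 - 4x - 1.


Reverse power rule on each term:
  ∫ -20x^3 dx = -5x^4
  ∫ 12x^2 dx = 4x^3
  ∫ -4x dx = -2x^2
  ∫ -1 dx = -x
F(x) = -5x^4 + 4x^3 - 2x^2 - x + C


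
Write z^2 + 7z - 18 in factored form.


Roots satisfy r1 + r2 = -b/a = -7 and r1*r2 = c/a = -18.
So r1 = -9, r2 = 2.
z^2 + 7z - 18 = (z - r1)(z - r2) = (z + 9)(z - 2)


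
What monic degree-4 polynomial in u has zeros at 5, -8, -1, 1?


p(u) = (u - 5)(u + 8)(u + 1)(u - 1)
Expand: u^4 + 3u^3 - 41u^2 - 3u + 40


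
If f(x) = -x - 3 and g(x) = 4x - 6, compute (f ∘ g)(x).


Substitute g(x) into f:
f(g(x)) = -1*(4x - 6) + (-3)
Expand and combine: -4x + 3


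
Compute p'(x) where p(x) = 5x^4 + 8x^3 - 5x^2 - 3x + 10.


Apply the power rule term by term:
  d/dx(5x^4) = 20x^3
  d/dx(8x^3) = 24x^2
  d/dx(-5x^2) = -10x
  d/dx(-3x) = -3
  d/dx(10) = 0
p'(x) = 20x^3 + 24x^2 - 10x - 3


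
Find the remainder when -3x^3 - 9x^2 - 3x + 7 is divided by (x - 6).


By the Remainder Theorem, the remainder equals p(6):
  -3*(6)^3 = -648
  -9*(6)^2 = -324
  -3*(6)^1 = -18
  constant: 7
Sum: -648 - 324 - 18 + 7 = -983


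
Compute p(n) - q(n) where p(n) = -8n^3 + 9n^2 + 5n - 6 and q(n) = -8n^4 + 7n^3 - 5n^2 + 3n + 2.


Distribute the minus sign:
  (-8n^3 + 9n^2 + 5n - 6)
- (-8n^4 + 7n^3 - 5n^2 + 3n + 2)
Negate second polynomial: 8n^4 - 7n^3 + 5n^2 - 3n - 2
Add: 8n^4 - 15n^3 + 14n^2 + 2n - 8


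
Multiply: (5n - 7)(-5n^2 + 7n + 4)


Distribute each term of the first polynomial:
  (5n)(-5n^2 + 7n + 4) = -25n^3 + 35n^2 + 20n
  (-7)(-5n^2 + 7n + 4) = 35n^2 - 49n - 28
Sum: -25n^3 + 70n^2 - 29n - 28


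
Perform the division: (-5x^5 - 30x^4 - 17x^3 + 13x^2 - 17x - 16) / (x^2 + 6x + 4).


(-5x^5 - 30x^4 - 17x^3 + 13x^2 - 17x - 16) / (x^2 + 6x + 4)
Step 1: -5x^3 * (x^2 + 6x + 4) = -5x^5 - 30x^4 - 20x^3; subtract.
Step 2: 0 * (x^2 + 6x + 4) = 0; subtract.
Step 3: 3x * (x^2 + 6x + 4) = 3x^3 + 18x^2 + 12x; subtract.
Step 4: -5 * (x^2 + 6x + 4) = -5x^2 - 30x - 20; subtract.
Quotient: -5x^3 + 3x - 5, Remainder: x + 4


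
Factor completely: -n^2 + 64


Roots satisfy r1 + r2 = -b/a = 0 and r1*r2 = c/a = -64.
So r1 = 8, r2 = -8.
-n^2 + 64 = -(n - r1)(n - r2) = -(n - 8)(n + 8)


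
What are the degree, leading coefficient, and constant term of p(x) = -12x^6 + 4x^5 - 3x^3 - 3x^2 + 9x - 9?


Highest power of x is 6, with coefficient -12. Constant term is -9.
Degree = 6, leading coefficient = -12, constant term = -9


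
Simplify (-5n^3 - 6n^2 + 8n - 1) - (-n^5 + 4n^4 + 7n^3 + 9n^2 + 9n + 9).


Distribute the minus sign:
  (-5n^3 - 6n^2 + 8n - 1)
- (-n^5 + 4n^4 + 7n^3 + 9n^2 + 9n + 9)
Negate second polynomial: n^5 - 4n^4 - 7n^3 - 9n^2 - 9n - 9
Add: n^5 - 4n^4 - 12n^3 - 15n^2 - n - 10


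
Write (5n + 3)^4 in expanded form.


Expand (5n + 3)^4 by repeated multiplication:
  (5n + 3)^2 = 25n^2 + 30n + 9
  (5n + 3)^3 = 125n^3 + 225n^2 + 135n + 27
= 625n^4 + 1500n^3 + 1350n^2 + 540n + 81


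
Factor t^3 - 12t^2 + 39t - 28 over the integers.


Try integer roots (divisors of -28). t=1: p(1)=0.
Divide out (t - 1): quotient is t^2 - 11t + 28.
Factor the quadratic: (t - 4)(t - 7)
Result: (t - 1)(t - 4)(t - 7)


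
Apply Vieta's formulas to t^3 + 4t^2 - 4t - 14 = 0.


Monic cubic t^3+bt^2+ct+d=0: sum=-b, pairwise sum=c, product=-d.
b=4, c=-4, d=-14
r1+r2+r3 = -4
r1r2+r1r3+r2r3 = -4
r1r2r3 = 14


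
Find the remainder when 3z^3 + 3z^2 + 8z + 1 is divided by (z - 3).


By the Remainder Theorem, the remainder equals p(3):
  3*(3)^3 = 81
  3*(3)^2 = 27
  8*(3)^1 = 24
  constant: 1
Sum: 81 + 27 + 24 + 1 = 133


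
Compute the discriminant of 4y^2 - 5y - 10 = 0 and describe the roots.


D = b^2 - 4ac = (-5)^2 - 4(4)(-10) = 25 + 160 = 185
Since D > 0: two distinct irrational roots


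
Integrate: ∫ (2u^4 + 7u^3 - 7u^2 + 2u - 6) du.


Reverse power rule on each term:
  ∫ 2u^4 du = (2/5)u^5
  ∫ 7u^3 du = (7/4)u^4
  ∫ -7u^2 du = -(7/3)u^3
  ∫ 2u du = u^2
  ∫ -6 du = -6u
F(u) = (2/5)u^5 + (7/4)u^4 - (7/3)u^3 + u^2 - 6u + C


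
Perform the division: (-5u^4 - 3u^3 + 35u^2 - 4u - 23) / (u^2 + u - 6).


(-5u^4 - 3u^3 + 35u^2 - 4u - 23) / (u^2 + u - 6)
Step 1: -5u^2 * (u^2 + u - 6) = -5u^4 - 5u^3 + 30u^2; subtract.
Step 2: 2u * (u^2 + u - 6) = 2u^3 + 2u^2 - 12u; subtract.
Step 3: 3 * (u^2 + u - 6) = 3u^2 + 3u - 18; subtract.
Quotient: -5u^2 + 2u + 3, Remainder: 5u - 5


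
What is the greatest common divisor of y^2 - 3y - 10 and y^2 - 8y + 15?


Factor each:
  y^2 - 3y - 10 = (y - 5)(y + 2)
  y^2 - 8y + 15 = (y - 5)(y - 3)
Common monic factor: y - 5


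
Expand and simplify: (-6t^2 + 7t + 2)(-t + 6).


Distribute each term of the first polynomial:
  (-6t^2)(-t + 6) = 6t^3 - 36t^2
  (7t)(-t + 6) = -7t^2 + 42t
  (2)(-t + 6) = -2t + 12
Sum: 6t^3 - 43t^2 + 40t + 12


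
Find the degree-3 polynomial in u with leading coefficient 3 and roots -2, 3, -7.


p(u) = 3(u + 2)(u - 3)(u + 7)
Expand: 3u^3 + 18u^2 - 39u - 126


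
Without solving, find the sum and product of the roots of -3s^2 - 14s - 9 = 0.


For as^2+bs+c=0: sum = -b/a, product = c/a.
a=-3, b=-14, c=-9
Sum = -(-14)/-3 = -14/3
Product = (-9)/-3 = 3


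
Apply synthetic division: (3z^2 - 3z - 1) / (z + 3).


Synthetic division with c = -3. Coefficients: 3, -3, -1
Bring down 3.
  3 * -3 = -9; -9 - 3 = -12
  -12 * -3 = 36; 36 - 1 = 35
Quotient: 3z - 12, Remainder: 35


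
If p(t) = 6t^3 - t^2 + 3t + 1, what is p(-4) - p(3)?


p(-4) = -411
p(3) = 163
p(-4) - p(3) = -411 - 163 = -574


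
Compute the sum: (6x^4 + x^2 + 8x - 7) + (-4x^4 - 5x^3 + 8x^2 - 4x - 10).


Align terms by degree and add:
  6x^4 + x^2 + 8x - 7
  -4x^4 - 5x^3 + 8x^2 - 4x - 10
= 2x^4 - 5x^3 + 9x^2 + 4x - 17


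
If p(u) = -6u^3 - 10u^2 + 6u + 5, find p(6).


Using direct substitution:
  -6 * (6)^3 = -1296
  -10 * (6)^2 = -360
  6 * (6)^1 = 36
  constant: 5
Sum = -1296 - 360 + 36 + 5 = -1615


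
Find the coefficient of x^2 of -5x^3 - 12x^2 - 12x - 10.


Read off the coefficient of x^2: -12


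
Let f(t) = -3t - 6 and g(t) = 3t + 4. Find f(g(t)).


Substitute g(t) into f:
f(g(t)) = -3*(3t + 4) + (-6)
Expand and combine: -9t - 18


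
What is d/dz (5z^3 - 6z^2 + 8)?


Apply the power rule term by term:
  d/dz(5z^3) = 15z^2
  d/dz(-6z^2) = -12z
  d/dz(8) = 0
p'(z) = 15z^2 - 12z


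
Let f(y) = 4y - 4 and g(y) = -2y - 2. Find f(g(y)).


Substitute g(y) into f:
f(g(y)) = 4*(-2y - 2) + (-4)
Expand and combine: -8y - 12


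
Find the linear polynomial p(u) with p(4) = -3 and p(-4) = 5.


p(u) = mu + b. Using p(4)=-3, p(-4)=5:
m = (-3 - 5)/(4 + 4) = -8/8 = -1
b = -3 - m*(4) = -3 + 4 = 1
p(u) = -u + 1


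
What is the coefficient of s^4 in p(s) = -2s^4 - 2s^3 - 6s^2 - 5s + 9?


Read off the coefficient of s^4: -2


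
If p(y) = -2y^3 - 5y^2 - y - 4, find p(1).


Using direct substitution:
  -2 * (1)^3 = -2
  -5 * (1)^2 = -5
  -1 * (1)^1 = -1
  constant: -4
Sum = -2 - 5 - 1 - 4 = -12


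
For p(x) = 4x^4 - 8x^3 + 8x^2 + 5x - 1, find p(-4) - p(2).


p(-4) = 1643
p(2) = 41
p(-4) - p(2) = 1643 - 41 = 1602


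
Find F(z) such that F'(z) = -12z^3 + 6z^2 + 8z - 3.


Reverse power rule on each term:
  ∫ -12z^3 dz = -3z^4
  ∫ 6z^2 dz = 2z^3
  ∫ 8z dz = 4z^2
  ∫ -3 dz = -3z
F(z) = -3z^4 + 2z^3 + 4z^2 - 3z + C


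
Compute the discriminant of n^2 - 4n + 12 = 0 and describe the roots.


D = b^2 - 4ac = (-4)^2 - 4(1)(12) = 16 - 48 = -32
Since D < 0: two complex conjugate roots (no real roots)


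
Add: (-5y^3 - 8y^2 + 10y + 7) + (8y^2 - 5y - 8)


Align terms by degree and add:
  -5y^3 - 8y^2 + 10y + 7
+ 8y^2 - 5y - 8
= -5y^3 + 5y - 1


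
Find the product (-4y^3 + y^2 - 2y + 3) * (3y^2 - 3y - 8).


Distribute each term of the first polynomial:
  (-4y^3)(3y^2 - 3y - 8) = -12y^5 + 12y^4 + 32y^3
  (y^2)(3y^2 - 3y - 8) = 3y^4 - 3y^3 - 8y^2
  (-2y)(3y^2 - 3y - 8) = -6y^3 + 6y^2 + 16y
  (3)(3y^2 - 3y - 8) = 9y^2 - 9y - 24
Sum: -12y^5 + 15y^4 + 23y^3 + 7y^2 + 7y - 24


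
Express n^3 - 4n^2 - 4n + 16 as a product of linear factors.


Try integer roots (divisors of 16). n=2: p(2)=0.
Divide out (n - 2): quotient is n^2 - 2n - 8.
Factor the quadratic: (n - 4)(n + 2)
Result: (n - 2)(n - 4)(n + 2)


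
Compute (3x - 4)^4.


Expand (3x - 4)^4 by repeated multiplication:
  (3x - 4)^2 = 9x^2 - 24x + 16
  (3x - 4)^3 = 27x^3 - 108x^2 + 144x - 64
= 81x^4 - 432x^3 + 864x^2 - 768x + 256


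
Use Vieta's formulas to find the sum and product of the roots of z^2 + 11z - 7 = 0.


For az^2+bz+c=0: sum = -b/a, product = c/a.
a=1, b=11, c=-7
Sum = -(11)/1 = -11
Product = (-7)/1 = -7


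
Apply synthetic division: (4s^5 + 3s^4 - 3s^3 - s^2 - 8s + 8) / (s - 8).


Synthetic division with c = 8. Coefficients: 4, 3, -3, -1, -8, 8
Bring down 4.
  4 * 8 = 32; 32 + 3 = 35
  35 * 8 = 280; 280 - 3 = 277
  277 * 8 = 2216; 2216 - 1 = 2215
  2215 * 8 = 17720; 17720 - 8 = 17712
  17712 * 8 = 141696; 141696 + 8 = 141704
Quotient: 4s^4 + 35s^3 + 277s^2 + 2215s + 17712, Remainder: 141704


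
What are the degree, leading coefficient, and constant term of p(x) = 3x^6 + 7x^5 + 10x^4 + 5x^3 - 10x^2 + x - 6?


Highest power of x is 6, with coefficient 3. Constant term is -6.
Degree = 6, leading coefficient = 3, constant term = -6


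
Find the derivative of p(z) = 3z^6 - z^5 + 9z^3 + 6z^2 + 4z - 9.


Apply the power rule term by term:
  d/dz(3z^6) = 18z^5
  d/dz(-z^5) = -5z^4
  d/dz(9z^3) = 27z^2
  d/dz(6z^2) = 12z
  d/dz(4z) = 4
  d/dz(-9) = 0
p'(z) = 18z^5 - 5z^4 + 27z^2 + 12z + 4


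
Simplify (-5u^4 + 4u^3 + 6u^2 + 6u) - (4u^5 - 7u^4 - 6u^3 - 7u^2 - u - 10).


Distribute the minus sign:
  (-5u^4 + 4u^3 + 6u^2 + 6u)
- (4u^5 - 7u^4 - 6u^3 - 7u^2 - u - 10)
Negate second polynomial: -4u^5 + 7u^4 + 6u^3 + 7u^2 + u + 10
Add: -4u^5 + 2u^4 + 10u^3 + 13u^2 + 7u + 10


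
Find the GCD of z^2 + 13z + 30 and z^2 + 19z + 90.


Factor each:
  z^2 + 13z + 30 = (z + 10)(z + 3)
  z^2 + 19z + 90 = (z + 10)(z + 9)
Common monic factor: z + 10


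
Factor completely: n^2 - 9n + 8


Roots satisfy r1 + r2 = -b/a = 9 and r1*r2 = c/a = 8.
So r1 = 1, r2 = 8.
n^2 - 9n + 8 = (n - r1)(n - r2) = (n - 1)(n - 8)


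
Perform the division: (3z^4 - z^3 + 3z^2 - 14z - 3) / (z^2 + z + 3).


(3z^4 - z^3 + 3z^2 - 14z - 3) / (z^2 + z + 3)
Step 1: 3z^2 * (z^2 + z + 3) = 3z^4 + 3z^3 + 9z^2; subtract.
Step 2: -4z * (z^2 + z + 3) = -4z^3 - 4z^2 - 12z; subtract.
Step 3: -2 * (z^2 + z + 3) = -2z^2 - 2z - 6; subtract.
Quotient: 3z^2 - 4z - 2, Remainder: 3


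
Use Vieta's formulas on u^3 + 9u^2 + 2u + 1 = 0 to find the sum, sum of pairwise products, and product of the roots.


Monic cubic u^3+bu^2+cu+d=0: sum=-b, pairwise sum=c, product=-d.
b=9, c=2, d=1
r1+r2+r3 = -9
r1r2+r1r3+r2r3 = 2
r1r2r3 = -1


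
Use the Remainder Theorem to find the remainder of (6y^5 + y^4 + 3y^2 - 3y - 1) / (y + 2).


By the Remainder Theorem, the remainder equals p(-2):
  6*(-2)^5 = -192
  1*(-2)^4 = 16
  0*(-2)^3 = 0
  3*(-2)^2 = 12
  -3*(-2)^1 = 6
  constant: -1
Sum: -192 + 16 + 0 + 12 + 6 - 1 = -159


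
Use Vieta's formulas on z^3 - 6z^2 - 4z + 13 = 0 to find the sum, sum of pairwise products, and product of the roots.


Monic cubic z^3+bz^2+cz+d=0: sum=-b, pairwise sum=c, product=-d.
b=-6, c=-4, d=13
r1+r2+r3 = 6
r1r2+r1r3+r2r3 = -4
r1r2r3 = -13


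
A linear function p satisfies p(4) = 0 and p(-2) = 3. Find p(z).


p(z) = mz + b. Using p(4)=0, p(-2)=3:
m = (0 - 3)/(4 + 2) = -3/6 = -1/2
b = 0 - m*(4) = 0 + 2 = 2
p(z) = -(1/2)z + 2


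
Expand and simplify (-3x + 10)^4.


Expand (-3x + 10)^4 by repeated multiplication:
  (-3x + 10)^2 = 9x^2 - 60x + 100
  (-3x + 10)^3 = -27x^3 + 270x^2 - 900x + 1000
= 81x^4 - 1080x^3 + 5400x^2 - 12000x + 10000


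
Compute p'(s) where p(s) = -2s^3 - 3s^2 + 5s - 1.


Apply the power rule term by term:
  d/ds(-2s^3) = -6s^2
  d/ds(-3s^2) = -6s
  d/ds(5s) = 5
  d/ds(-1) = 0
p'(s) = -6s^2 - 6s + 5


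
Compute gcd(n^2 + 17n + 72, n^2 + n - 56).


Factor each:
  n^2 + 17n + 72 = (n + 8)(n + 9)
  n^2 + n - 56 = (n + 8)(n - 7)
Common monic factor: n + 8


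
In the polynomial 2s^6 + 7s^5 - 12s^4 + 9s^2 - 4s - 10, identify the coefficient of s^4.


Read off the coefficient of s^4: -12


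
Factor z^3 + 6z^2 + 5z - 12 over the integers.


Try integer roots (divisors of -12). z=-3: p(-3)=0.
Divide out (z + 3): quotient is z^2 + 3z - 4.
Factor the quadratic: (z - 1)(z + 4)
Result: (z + 3)(z - 1)(z + 4)


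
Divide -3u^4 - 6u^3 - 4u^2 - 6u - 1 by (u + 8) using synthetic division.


Synthetic division with c = -8. Coefficients: -3, -6, -4, -6, -1
Bring down -3.
  -3 * -8 = 24; 24 - 6 = 18
  18 * -8 = -144; -144 - 4 = -148
  -148 * -8 = 1184; 1184 - 6 = 1178
  1178 * -8 = -9424; -9424 - 1 = -9425
Quotient: -3u^3 + 18u^2 - 148u + 1178, Remainder: -9425


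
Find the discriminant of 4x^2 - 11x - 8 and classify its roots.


D = b^2 - 4ac = (-11)^2 - 4(4)(-8) = 121 + 128 = 249
Since D > 0: two distinct irrational roots


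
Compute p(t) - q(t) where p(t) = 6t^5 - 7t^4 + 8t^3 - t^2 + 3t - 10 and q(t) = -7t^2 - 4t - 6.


Distribute the minus sign:
  (6t^5 - 7t^4 + 8t^3 - t^2 + 3t - 10)
- (-7t^2 - 4t - 6)
Negate second polynomial: 7t^2 + 4t + 6
Add: 6t^5 - 7t^4 + 8t^3 + 6t^2 + 7t - 4


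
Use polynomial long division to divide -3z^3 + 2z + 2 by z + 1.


(-3z^3 + 2z + 2) / (z + 1)
Step 1: -3z^2 * (z + 1) = -3z^3 - 3z^2; subtract.
Step 2: 3z * (z + 1) = 3z^2 + 3z; subtract.
Step 3: -1 * (z + 1) = -z - 1; subtract.
Quotient: -3z^2 + 3z - 1, Remainder: 3


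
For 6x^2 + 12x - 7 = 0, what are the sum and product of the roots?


For ax^2+bx+c=0: sum = -b/a, product = c/a.
a=6, b=12, c=-7
Sum = -(12)/6 = -2
Product = (-7)/6 = -7/6


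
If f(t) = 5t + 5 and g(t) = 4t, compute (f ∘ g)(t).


Substitute g(t) into f:
f(g(t)) = 5*(4t) + 5
Expand and combine: 20t + 5


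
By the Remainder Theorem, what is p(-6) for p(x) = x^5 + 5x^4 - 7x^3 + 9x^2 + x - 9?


By the Remainder Theorem, the remainder equals p(-6):
  1*(-6)^5 = -7776
  5*(-6)^4 = 6480
  -7*(-6)^3 = 1512
  9*(-6)^2 = 324
  1*(-6)^1 = -6
  constant: -9
Sum: -7776 + 6480 + 1512 + 324 - 6 - 9 = 525


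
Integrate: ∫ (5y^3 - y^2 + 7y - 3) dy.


Reverse power rule on each term:
  ∫ 5y^3 dy = (5/4)y^4
  ∫ -y^2 dy = -(1/3)y^3
  ∫ 7y dy = (7/2)y^2
  ∫ -3 dy = -3y
F(y) = (5/4)y^4 - (1/3)y^3 + (7/2)y^2 - 3y + C


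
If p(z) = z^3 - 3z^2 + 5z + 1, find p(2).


Using direct substitution:
  1 * (2)^3 = 8
  -3 * (2)^2 = -12
  5 * (2)^1 = 10
  constant: 1
Sum = 8 - 12 + 10 + 1 = 7


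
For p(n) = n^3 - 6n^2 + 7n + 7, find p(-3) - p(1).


p(-3) = -95
p(1) = 9
p(-3) - p(1) = -95 - 9 = -104


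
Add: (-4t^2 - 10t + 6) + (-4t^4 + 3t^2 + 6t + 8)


Align terms by degree and add:
  -4t^2 - 10t + 6
  -4t^4 + 3t^2 + 6t + 8
= -4t^4 - t^2 - 4t + 14


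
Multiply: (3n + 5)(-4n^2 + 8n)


Distribute each term of the first polynomial:
  (3n)(-4n^2 + 8n) = -12n^3 + 24n^2
  (5)(-4n^2 + 8n) = -20n^2 + 40n
Sum: -12n^3 + 4n^2 + 40n


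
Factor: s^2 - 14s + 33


Roots satisfy r1 + r2 = -b/a = 14 and r1*r2 = c/a = 33.
So r1 = 11, r2 = 3.
s^2 - 14s + 33 = (s - r1)(s - r2) = (s - 11)(s - 3)


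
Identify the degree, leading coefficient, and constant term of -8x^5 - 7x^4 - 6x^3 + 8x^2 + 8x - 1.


Highest power of x is 5, with coefficient -8. Constant term is -1.
Degree = 5, leading coefficient = -8, constant term = -1


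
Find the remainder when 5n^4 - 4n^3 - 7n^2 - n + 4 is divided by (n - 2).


By the Remainder Theorem, the remainder equals p(2):
  5*(2)^4 = 80
  -4*(2)^3 = -32
  -7*(2)^2 = -28
  -1*(2)^1 = -2
  constant: 4
Sum: 80 - 32 - 28 - 2 + 4 = 22


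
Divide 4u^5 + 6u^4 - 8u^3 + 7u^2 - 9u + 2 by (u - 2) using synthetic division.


Synthetic division with c = 2. Coefficients: 4, 6, -8, 7, -9, 2
Bring down 4.
  4 * 2 = 8; 8 + 6 = 14
  14 * 2 = 28; 28 - 8 = 20
  20 * 2 = 40; 40 + 7 = 47
  47 * 2 = 94; 94 - 9 = 85
  85 * 2 = 170; 170 + 2 = 172
Quotient: 4u^4 + 14u^3 + 20u^2 + 47u + 85, Remainder: 172


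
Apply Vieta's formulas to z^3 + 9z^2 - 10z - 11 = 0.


Monic cubic z^3+bz^2+cz+d=0: sum=-b, pairwise sum=c, product=-d.
b=9, c=-10, d=-11
r1+r2+r3 = -9
r1r2+r1r3+r2r3 = -10
r1r2r3 = 11


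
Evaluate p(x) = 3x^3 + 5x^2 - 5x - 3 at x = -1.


Using direct substitution:
  3 * (-1)^3 = -3
  5 * (-1)^2 = 5
  -5 * (-1)^1 = 5
  constant: -3
Sum = -3 + 5 + 5 - 3 = 4


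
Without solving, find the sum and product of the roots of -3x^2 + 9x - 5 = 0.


For ax^2+bx+c=0: sum = -b/a, product = c/a.
a=-3, b=9, c=-5
Sum = -(9)/-3 = 3
Product = (-5)/-3 = 5/3


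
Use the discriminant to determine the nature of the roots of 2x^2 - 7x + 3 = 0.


D = b^2 - 4ac = (-7)^2 - 4(2)(3) = 49 - 24 = 25
Since D > 0: two distinct rational roots


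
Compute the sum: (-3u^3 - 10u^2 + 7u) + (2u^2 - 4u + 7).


Align terms by degree and add:
  -3u^3 - 10u^2 + 7u
+ 2u^2 - 4u + 7
= -3u^3 - 8u^2 + 3u + 7


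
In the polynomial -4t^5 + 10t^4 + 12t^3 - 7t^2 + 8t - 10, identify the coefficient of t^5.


Read off the coefficient of t^5: -4


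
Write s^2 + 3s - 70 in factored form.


Roots satisfy r1 + r2 = -b/a = -3 and r1*r2 = c/a = -70.
So r1 = -10, r2 = 7.
s^2 + 3s - 70 = (s - r1)(s - r2) = (s + 10)(s - 7)


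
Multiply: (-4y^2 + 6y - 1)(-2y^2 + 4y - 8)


Distribute each term of the first polynomial:
  (-4y^2)(-2y^2 + 4y - 8) = 8y^4 - 16y^3 + 32y^2
  (6y)(-2y^2 + 4y - 8) = -12y^3 + 24y^2 - 48y
  (-1)(-2y^2 + 4y - 8) = 2y^2 - 4y + 8
Sum: 8y^4 - 28y^3 + 58y^2 - 52y + 8


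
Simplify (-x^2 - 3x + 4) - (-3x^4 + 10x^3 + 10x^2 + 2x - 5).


Distribute the minus sign:
  (-x^2 - 3x + 4)
- (-3x^4 + 10x^3 + 10x^2 + 2x - 5)
Negate second polynomial: 3x^4 - 10x^3 - 10x^2 - 2x + 5
Add: 3x^4 - 10x^3 - 11x^2 - 5x + 9


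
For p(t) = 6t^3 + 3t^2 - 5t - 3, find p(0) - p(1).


p(0) = -3
p(1) = 1
p(0) - p(1) = -3 - 1 = -4


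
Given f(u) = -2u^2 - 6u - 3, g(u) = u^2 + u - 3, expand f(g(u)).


Substitute g(u) into f:
f(g(u)) = -2*(u^2 + u - 3)^2 + (-6)*(u^2 + u - 3) + (-3)
(u^2 + u - 3)^2 = u^4 + 2u^3 - 5u^2 - 6u + 9
Expand and combine: -2u^4 - 4u^3 + 4u^2 + 6u - 3


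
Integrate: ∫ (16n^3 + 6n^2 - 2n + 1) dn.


Reverse power rule on each term:
  ∫ 16n^3 dn = 4n^4
  ∫ 6n^2 dn = 2n^3
  ∫ -2n dn = -n^2
  ∫ 1 dn = n
F(n) = 4n^4 + 2n^3 - n^2 + n + C


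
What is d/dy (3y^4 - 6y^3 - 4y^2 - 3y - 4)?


Apply the power rule term by term:
  d/dy(3y^4) = 12y^3
  d/dy(-6y^3) = -18y^2
  d/dy(-4y^2) = -8y
  d/dy(-3y) = -3
  d/dy(-4) = 0
p'(y) = 12y^3 - 18y^2 - 8y - 3


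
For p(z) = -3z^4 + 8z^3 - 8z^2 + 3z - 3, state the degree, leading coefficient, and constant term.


Highest power of z is 4, with coefficient -3. Constant term is -3.
Degree = 4, leading coefficient = -3, constant term = -3


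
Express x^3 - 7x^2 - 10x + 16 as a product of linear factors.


Try integer roots (divisors of 16). x=-2: p(-2)=0.
Divide out (x + 2): quotient is x^2 - 9x + 8.
Factor the quadratic: (x - 8)(x - 1)
Result: (x + 2)(x - 8)(x - 1)


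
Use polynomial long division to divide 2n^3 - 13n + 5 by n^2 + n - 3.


(2n^3 - 13n + 5) / (n^2 + n - 3)
Step 1: 2n * (n^2 + n - 3) = 2n^3 + 2n^2 - 6n; subtract.
Step 2: -2 * (n^2 + n - 3) = -2n^2 - 2n + 6; subtract.
Quotient: 2n - 2, Remainder: -5n - 1


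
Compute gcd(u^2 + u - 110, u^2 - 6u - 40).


Factor each:
  u^2 + u - 110 = (u - 10)(u + 11)
  u^2 - 6u - 40 = (u - 10)(u + 4)
Common monic factor: u - 10


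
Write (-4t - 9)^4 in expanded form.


Expand (-4t - 9)^4 by repeated multiplication:
  (-4t - 9)^2 = 16t^2 + 72t + 81
  (-4t - 9)^3 = -64t^3 - 432t^2 - 972t - 729
= 256t^4 + 2304t^3 + 7776t^2 + 11664t + 6561


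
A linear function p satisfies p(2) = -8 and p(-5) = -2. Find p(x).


p(x) = mx + b. Using p(2)=-8, p(-5)=-2:
m = (-8 + 2)/(2 + 5) = -6/7 = -6/7
b = -8 - m*(2) = -8 + 12/7 = -44/7
p(x) = -(6/7)x - (44/7)


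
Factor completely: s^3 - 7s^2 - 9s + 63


Try integer roots (divisors of 63). s=-3: p(-3)=0.
Divide out (s + 3): quotient is s^2 - 10s + 21.
Factor the quadratic: (s - 7)(s - 3)
Result: (s + 3)(s - 7)(s - 3)


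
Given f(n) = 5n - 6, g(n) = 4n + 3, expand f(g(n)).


Substitute g(n) into f:
f(g(n)) = 5*(4n + 3) + (-6)
Expand and combine: 20n + 9


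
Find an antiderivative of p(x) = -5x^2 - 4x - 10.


Reverse power rule on each term:
  ∫ -5x^2 dx = -(5/3)x^3
  ∫ -4x dx = -2x^2
  ∫ -10 dx = -10x
F(x) = -(5/3)x^3 - 2x^2 - 10x + C


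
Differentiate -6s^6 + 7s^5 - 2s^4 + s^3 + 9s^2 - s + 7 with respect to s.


Apply the power rule term by term:
  d/ds(-6s^6) = -36s^5
  d/ds(7s^5) = 35s^4
  d/ds(-2s^4) = -8s^3
  d/ds(s^3) = 3s^2
  d/ds(9s^2) = 18s
  d/ds(-s) = -1
  d/ds(7) = 0
p'(s) = -36s^5 + 35s^4 - 8s^3 + 3s^2 + 18s - 1


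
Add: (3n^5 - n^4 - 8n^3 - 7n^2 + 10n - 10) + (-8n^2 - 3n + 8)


Align terms by degree and add:
  3n^5 - n^4 - 8n^3 - 7n^2 + 10n - 10
  -8n^2 - 3n + 8
= 3n^5 - n^4 - 8n^3 - 15n^2 + 7n - 2


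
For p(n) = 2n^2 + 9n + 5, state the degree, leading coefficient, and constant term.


Highest power of n is 2, with coefficient 2. Constant term is 5.
Degree = 2, leading coefficient = 2, constant term = 5


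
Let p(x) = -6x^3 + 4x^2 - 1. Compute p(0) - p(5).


p(0) = -1
p(5) = -651
p(0) - p(5) = -1 + 651 = 650


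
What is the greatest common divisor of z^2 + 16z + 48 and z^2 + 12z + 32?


Factor each:
  z^2 + 16z + 48 = (z + 4)(z + 12)
  z^2 + 12z + 32 = (z + 4)(z + 8)
Common monic factor: z + 4


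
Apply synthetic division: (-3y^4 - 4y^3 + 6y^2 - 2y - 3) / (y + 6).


Synthetic division with c = -6. Coefficients: -3, -4, 6, -2, -3
Bring down -3.
  -3 * -6 = 18; 18 - 4 = 14
  14 * -6 = -84; -84 + 6 = -78
  -78 * -6 = 468; 468 - 2 = 466
  466 * -6 = -2796; -2796 - 3 = -2799
Quotient: -3y^3 + 14y^2 - 78y + 466, Remainder: -2799


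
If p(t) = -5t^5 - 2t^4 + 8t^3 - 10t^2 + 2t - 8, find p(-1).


Using direct substitution:
  -5 * (-1)^5 = 5
  -2 * (-1)^4 = -2
  8 * (-1)^3 = -8
  -10 * (-1)^2 = -10
  2 * (-1)^1 = -2
  constant: -8
Sum = 5 - 2 - 8 - 10 - 2 - 8 = -25


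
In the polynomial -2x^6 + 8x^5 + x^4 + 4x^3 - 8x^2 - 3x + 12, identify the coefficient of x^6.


Read off the coefficient of x^6: -2


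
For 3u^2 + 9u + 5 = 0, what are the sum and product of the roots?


For au^2+bu+c=0: sum = -b/a, product = c/a.
a=3, b=9, c=5
Sum = -(9)/3 = -3
Product = (5)/3 = 5/3


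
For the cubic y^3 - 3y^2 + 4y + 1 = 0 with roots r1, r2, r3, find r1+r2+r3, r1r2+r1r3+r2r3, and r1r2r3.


Monic cubic y^3+by^2+cy+d=0: sum=-b, pairwise sum=c, product=-d.
b=-3, c=4, d=1
r1+r2+r3 = 3
r1r2+r1r3+r2r3 = 4
r1r2r3 = -1


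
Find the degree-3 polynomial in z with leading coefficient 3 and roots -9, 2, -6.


p(z) = 3(z + 9)(z - 2)(z + 6)
Expand: 3z^3 + 39z^2 + 72z - 324


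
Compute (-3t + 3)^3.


Expand (-3t + 3)^3 by repeated multiplication:
  (-3t + 3)^2 = 9t^2 - 18t + 9
= -27t^3 + 81t^2 - 81t + 27


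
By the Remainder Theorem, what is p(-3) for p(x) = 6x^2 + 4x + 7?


By the Remainder Theorem, the remainder equals p(-3):
  6*(-3)^2 = 54
  4*(-3)^1 = -12
  constant: 7
Sum: 54 - 12 + 7 = 49


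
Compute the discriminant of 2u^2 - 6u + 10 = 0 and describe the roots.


D = b^2 - 4ac = (-6)^2 - 4(2)(10) = 36 - 80 = -44
Since D < 0: two complex conjugate roots (no real roots)


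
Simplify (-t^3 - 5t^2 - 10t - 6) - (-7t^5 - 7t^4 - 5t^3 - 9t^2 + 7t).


Distribute the minus sign:
  (-t^3 - 5t^2 - 10t - 6)
- (-7t^5 - 7t^4 - 5t^3 - 9t^2 + 7t)
Negate second polynomial: 7t^5 + 7t^4 + 5t^3 + 9t^2 - 7t
Add: 7t^5 + 7t^4 + 4t^3 + 4t^2 - 17t - 6


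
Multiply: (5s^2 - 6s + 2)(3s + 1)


Distribute each term of the first polynomial:
  (5s^2)(3s + 1) = 15s^3 + 5s^2
  (-6s)(3s + 1) = -18s^2 - 6s
  (2)(3s + 1) = 6s + 2
Sum: 15s^3 - 13s^2 + 2


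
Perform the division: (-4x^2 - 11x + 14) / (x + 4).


(-4x^2 - 11x + 14) / (x + 4)
Step 1: -4x * (x + 4) = -4x^2 - 16x; subtract.
Step 2: 5 * (x + 4) = 5x + 20; subtract.
Quotient: -4x + 5, Remainder: -6


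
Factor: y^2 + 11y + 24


Roots satisfy r1 + r2 = -b/a = -11 and r1*r2 = c/a = 24.
So r1 = -3, r2 = -8.
y^2 + 11y + 24 = (y - r1)(y - r2) = (y + 3)(y + 8)


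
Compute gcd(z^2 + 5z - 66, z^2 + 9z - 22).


Factor each:
  z^2 + 5z - 66 = (z + 11)(z - 6)
  z^2 + 9z - 22 = (z + 11)(z - 2)
Common monic factor: z + 11


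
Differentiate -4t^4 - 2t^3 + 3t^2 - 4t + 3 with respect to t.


Apply the power rule term by term:
  d/dt(-4t^4) = -16t^3
  d/dt(-2t^3) = -6t^2
  d/dt(3t^2) = 6t
  d/dt(-4t) = -4
  d/dt(3) = 0
p'(t) = -16t^3 - 6t^2 + 6t - 4


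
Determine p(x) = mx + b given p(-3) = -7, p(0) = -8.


p(x) = mx + b. Using p(-3)=-7, p(0)=-8:
m = (-7 + 8)/(-3) = 1/-3 = -1/3
b = -7 - m*(-3) = -7 - 1 = -8
p(x) = -(1/3)x - 8


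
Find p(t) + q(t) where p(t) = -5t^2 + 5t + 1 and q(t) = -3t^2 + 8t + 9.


Align terms by degree and add:
  -5t^2 + 5t + 1
  -3t^2 + 8t + 9
= -8t^2 + 13t + 10


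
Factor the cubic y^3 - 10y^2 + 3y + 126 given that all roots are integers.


Try integer roots (divisors of 126). y=7: p(7)=0.
Divide out (y - 7): quotient is y^2 - 3y - 18.
Factor the quadratic: (y + 3)(y - 6)
Result: (y - 7)(y + 3)(y - 6)


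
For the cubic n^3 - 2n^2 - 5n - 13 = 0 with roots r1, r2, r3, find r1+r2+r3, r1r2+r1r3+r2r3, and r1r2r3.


Monic cubic n^3+bn^2+cn+d=0: sum=-b, pairwise sum=c, product=-d.
b=-2, c=-5, d=-13
r1+r2+r3 = 2
r1r2+r1r3+r2r3 = -5
r1r2r3 = 13


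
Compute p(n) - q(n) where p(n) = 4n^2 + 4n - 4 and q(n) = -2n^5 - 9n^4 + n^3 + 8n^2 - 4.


Distribute the minus sign:
  (4n^2 + 4n - 4)
- (-2n^5 - 9n^4 + n^3 + 8n^2 - 4)
Negate second polynomial: 2n^5 + 9n^4 - n^3 - 8n^2 + 4
Add: 2n^5 + 9n^4 - n^3 - 4n^2 + 4n


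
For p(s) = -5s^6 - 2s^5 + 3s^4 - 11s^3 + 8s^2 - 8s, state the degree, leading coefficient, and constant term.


Highest power of s is 6, with coefficient -5. Constant term is 0.
Degree = 6, leading coefficient = -5, constant term = 0


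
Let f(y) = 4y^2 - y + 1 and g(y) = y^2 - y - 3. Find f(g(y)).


Substitute g(y) into f:
f(g(y)) = 4*(y^2 - y - 3)^2 + (-1)*(y^2 - y - 3) + 1
(y^2 - y - 3)^2 = y^4 - 2y^3 - 5y^2 + 6y + 9
Expand and combine: 4y^4 - 8y^3 - 21y^2 + 25y + 40
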